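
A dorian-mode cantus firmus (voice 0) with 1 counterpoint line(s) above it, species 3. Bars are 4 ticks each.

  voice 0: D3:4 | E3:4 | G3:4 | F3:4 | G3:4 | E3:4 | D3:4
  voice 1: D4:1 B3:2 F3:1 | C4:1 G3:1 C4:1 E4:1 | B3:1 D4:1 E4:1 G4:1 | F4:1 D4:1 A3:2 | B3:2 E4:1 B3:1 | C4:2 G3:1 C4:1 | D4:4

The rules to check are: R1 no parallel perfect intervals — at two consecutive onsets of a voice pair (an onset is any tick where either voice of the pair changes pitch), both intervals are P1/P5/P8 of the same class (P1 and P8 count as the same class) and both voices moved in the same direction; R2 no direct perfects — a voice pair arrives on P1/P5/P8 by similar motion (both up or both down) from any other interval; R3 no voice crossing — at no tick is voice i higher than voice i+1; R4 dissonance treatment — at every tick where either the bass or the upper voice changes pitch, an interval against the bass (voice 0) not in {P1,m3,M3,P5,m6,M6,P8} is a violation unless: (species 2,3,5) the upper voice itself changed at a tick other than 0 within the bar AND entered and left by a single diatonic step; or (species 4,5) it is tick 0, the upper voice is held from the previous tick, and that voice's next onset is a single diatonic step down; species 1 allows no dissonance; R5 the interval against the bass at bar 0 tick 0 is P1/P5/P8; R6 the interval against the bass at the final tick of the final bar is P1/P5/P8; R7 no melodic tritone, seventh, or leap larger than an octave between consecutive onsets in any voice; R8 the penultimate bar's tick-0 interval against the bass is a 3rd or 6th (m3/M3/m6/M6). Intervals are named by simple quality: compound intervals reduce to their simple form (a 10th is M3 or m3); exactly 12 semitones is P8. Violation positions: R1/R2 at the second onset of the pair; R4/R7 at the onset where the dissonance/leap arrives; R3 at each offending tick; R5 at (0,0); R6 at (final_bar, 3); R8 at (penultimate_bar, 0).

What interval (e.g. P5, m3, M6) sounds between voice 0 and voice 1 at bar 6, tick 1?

voice 0=D3 voice 1=D4 -> P8

P8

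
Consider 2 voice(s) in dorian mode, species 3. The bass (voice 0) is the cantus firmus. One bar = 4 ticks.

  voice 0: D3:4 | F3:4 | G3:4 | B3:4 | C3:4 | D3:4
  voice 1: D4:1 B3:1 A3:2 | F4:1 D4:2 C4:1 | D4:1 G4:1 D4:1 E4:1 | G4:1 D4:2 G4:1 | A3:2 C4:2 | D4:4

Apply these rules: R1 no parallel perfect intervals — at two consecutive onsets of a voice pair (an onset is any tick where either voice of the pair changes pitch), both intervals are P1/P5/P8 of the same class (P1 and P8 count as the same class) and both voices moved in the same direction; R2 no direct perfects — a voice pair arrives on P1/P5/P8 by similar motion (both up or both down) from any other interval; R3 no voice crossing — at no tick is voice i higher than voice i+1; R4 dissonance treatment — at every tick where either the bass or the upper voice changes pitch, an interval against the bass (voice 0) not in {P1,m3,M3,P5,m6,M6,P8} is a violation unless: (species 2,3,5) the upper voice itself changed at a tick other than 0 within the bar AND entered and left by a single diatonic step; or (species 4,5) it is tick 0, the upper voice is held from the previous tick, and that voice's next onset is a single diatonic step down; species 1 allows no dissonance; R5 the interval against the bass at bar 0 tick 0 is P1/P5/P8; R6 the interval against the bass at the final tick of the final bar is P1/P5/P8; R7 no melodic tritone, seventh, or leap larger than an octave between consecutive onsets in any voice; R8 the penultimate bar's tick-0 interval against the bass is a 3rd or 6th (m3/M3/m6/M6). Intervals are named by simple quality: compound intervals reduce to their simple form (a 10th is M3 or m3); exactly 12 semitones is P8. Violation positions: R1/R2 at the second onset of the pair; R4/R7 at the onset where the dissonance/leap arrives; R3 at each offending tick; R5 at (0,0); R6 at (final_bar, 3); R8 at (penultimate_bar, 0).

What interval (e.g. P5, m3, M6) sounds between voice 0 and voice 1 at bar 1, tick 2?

voice 0=F3 voice 1=D4 -> M6

M6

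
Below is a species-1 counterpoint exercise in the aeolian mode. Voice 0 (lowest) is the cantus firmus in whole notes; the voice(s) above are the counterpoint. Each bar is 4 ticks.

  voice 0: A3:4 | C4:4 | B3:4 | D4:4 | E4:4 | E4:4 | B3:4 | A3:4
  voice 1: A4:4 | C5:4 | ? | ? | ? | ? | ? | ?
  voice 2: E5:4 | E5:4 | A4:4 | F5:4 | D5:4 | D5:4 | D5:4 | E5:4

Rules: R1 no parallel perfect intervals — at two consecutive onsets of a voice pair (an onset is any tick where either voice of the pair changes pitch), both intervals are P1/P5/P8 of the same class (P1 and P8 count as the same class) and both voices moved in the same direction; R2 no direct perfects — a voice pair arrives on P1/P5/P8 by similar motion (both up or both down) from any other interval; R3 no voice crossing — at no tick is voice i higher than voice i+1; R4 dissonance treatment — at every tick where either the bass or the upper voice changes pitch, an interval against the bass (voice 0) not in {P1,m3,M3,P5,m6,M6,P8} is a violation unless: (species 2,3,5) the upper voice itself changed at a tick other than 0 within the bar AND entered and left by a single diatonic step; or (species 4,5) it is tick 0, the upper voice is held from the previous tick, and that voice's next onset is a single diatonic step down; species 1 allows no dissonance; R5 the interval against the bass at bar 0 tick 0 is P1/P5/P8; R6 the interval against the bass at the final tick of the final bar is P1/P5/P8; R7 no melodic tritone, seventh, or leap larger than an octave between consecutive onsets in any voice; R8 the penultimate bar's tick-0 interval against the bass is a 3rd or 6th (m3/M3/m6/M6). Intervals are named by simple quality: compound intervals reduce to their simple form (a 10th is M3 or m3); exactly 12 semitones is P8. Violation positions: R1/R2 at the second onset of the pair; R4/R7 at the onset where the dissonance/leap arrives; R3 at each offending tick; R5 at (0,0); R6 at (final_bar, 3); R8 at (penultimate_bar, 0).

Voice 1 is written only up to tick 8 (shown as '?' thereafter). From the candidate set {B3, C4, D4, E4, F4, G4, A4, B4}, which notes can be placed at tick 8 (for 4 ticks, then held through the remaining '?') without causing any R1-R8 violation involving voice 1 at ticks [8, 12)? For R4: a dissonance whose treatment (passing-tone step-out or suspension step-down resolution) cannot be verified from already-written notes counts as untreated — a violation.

B3: violates R1,R7
C4: violates R4
D4: violates R2,R7
E4: violates R4
F4: violates R4
G4: legal
A4: violates R2,R4
B4: violates R1,R3

{G4}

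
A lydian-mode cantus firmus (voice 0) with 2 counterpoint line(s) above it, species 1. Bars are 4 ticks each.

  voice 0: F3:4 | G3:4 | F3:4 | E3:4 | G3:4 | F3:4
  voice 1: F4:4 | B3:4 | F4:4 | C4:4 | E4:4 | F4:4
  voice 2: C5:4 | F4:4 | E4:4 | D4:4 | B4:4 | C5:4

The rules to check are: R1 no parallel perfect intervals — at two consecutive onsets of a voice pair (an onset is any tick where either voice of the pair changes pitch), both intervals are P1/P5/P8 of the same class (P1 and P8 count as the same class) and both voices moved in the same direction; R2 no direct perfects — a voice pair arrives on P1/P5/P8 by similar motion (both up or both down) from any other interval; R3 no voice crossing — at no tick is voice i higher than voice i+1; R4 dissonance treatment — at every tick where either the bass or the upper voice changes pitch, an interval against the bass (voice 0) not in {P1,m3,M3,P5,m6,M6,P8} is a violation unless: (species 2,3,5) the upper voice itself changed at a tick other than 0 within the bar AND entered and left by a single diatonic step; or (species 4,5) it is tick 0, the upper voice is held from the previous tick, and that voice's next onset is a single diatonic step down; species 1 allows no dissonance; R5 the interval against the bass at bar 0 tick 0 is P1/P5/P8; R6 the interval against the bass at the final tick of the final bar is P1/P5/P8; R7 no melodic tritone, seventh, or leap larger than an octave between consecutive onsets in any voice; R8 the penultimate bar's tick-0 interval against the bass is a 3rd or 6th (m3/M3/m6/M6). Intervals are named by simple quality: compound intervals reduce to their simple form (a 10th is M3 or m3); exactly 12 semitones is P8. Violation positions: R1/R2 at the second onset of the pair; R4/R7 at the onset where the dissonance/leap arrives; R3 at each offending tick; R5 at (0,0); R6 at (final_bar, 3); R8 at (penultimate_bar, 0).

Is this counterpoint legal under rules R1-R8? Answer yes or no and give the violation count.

bar 0: v0=F3 v1=F4 v2=C5 (P5)
bar 1: v0=G3 v1=B3 v2=F4 (m7)
bar 2: v0=F3 v1=F4 v2=E4 (M7)
bar 3: v0=E3 v1=C4 v2=D4 (m7)
bar 4: v0=G3 v1=E4 v2=B4 (M3)
bar 5: v0=F3 v1=F4 v2=C5 (P5)
  R4 @ bar1.0: G3/F4 m7 untreated
  R7 @ bar1.0: F4->B3 leap 6st
  R3 @ bar2.0: F4 above E4
  R4 @ bar2.0: F3/E4 M7 untreated
  R7 @ bar2.0: B3->F4 leap 6st
  R3 @ bar2.1: F4 above E4
  R3 @ bar2.2: F4 above E4
  R3 @ bar2.3: F4 above E4
  R4 @ bar3.0: E3/D4 m7 untreated
  R2 @ bar4.0: C4/D4 M2 -> E4/B4 P5 similar
  R1 @ bar5.0: E4/B4 P5 -> F4/C5 P5 similar

No (11 violations)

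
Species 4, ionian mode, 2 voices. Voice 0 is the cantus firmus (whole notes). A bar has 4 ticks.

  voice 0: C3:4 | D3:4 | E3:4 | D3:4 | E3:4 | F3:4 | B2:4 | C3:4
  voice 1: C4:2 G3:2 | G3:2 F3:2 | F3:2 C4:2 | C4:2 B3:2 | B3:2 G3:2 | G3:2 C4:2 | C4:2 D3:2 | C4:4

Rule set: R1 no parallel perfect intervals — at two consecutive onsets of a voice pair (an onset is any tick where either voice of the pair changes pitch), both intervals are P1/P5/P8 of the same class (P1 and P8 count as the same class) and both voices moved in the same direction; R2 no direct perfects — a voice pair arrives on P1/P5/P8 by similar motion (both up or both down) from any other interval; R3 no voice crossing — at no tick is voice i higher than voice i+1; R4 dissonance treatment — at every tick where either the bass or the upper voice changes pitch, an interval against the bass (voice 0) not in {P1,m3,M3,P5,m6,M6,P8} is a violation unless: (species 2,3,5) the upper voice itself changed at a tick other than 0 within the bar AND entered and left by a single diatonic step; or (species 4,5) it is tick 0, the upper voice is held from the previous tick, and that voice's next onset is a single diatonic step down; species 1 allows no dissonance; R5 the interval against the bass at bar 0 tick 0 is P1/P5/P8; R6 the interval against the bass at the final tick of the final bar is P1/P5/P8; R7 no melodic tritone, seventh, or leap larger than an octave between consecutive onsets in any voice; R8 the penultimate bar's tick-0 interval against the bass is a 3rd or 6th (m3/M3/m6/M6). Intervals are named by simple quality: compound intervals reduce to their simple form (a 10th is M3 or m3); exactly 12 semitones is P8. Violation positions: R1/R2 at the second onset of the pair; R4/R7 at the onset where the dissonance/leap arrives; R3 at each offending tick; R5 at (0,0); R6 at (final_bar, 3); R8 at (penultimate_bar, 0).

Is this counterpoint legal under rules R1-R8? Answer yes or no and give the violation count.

No (8 violations)

bar 0: v0=C3 v1=C4 (P8)
bar 1: v0=D3 v1=G3 (P4)
bar 2: v0=E3 v1=F3 (m2)
bar 3: v0=D3 v1=C4 (m7)
bar 4: v0=E3 v1=B3 (P5)
bar 5: v0=F3 v1=G3 (M2)
bar 6: v0=B2 v1=C4 (m2)
bar 7: v0=C3 v1=C4 (P8)
  R4 @ bar2.0: E3/F3 m2 untreated
  R4 @ bar5.0: F3/G3 M2 untreated
  R4 @ bar6.0: B2/C4 m2 untreated
  R7 @ bar6.0: F3->B2 leap 6st
  R8 @ bar6.0: penult m2 not 3rd/6th
  R7 @ bar6.2: C4->D3 leap 10st
  R2 @ bar7.0: B2/D3 m3 -> C3/C4 P8 similar
  R7 @ bar7.0: D3->C4 leap 10st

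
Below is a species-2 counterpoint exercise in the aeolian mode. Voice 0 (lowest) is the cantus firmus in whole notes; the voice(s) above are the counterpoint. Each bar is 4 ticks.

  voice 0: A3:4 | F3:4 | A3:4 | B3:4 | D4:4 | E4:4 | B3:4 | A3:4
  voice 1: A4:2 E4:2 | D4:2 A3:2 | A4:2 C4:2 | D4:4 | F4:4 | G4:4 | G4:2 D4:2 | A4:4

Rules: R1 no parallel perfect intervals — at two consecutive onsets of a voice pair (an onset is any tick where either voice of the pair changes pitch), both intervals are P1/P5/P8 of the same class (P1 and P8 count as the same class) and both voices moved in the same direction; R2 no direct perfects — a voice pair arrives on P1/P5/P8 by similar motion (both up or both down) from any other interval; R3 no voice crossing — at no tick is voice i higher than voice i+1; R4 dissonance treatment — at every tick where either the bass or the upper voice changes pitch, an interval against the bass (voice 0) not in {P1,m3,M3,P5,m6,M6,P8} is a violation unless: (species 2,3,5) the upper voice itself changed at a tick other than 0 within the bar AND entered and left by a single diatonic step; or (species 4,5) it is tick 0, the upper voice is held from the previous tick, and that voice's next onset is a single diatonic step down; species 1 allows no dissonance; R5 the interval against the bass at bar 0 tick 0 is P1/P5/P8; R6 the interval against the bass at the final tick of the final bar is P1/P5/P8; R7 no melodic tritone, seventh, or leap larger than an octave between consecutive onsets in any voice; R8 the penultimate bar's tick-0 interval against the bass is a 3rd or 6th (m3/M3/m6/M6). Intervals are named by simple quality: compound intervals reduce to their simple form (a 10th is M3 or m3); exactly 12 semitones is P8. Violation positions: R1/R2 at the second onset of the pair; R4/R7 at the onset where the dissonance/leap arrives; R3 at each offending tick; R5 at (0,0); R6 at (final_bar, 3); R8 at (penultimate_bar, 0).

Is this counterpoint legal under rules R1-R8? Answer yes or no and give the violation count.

No (1 violations)

bar 0: v0=A3 v1=A4 (P8)
bar 1: v0=F3 v1=D4 (M6)
bar 2: v0=A3 v1=A4 (P8)
bar 3: v0=B3 v1=D4 (m3)
bar 4: v0=D4 v1=F4 (m3)
bar 5: v0=E4 v1=G4 (m3)
bar 6: v0=B3 v1=G4 (m6)
bar 7: v0=A3 v1=A4 (P8)
  R2 @ bar2.0: F3/A3 M3 -> A3/A4 P8 similar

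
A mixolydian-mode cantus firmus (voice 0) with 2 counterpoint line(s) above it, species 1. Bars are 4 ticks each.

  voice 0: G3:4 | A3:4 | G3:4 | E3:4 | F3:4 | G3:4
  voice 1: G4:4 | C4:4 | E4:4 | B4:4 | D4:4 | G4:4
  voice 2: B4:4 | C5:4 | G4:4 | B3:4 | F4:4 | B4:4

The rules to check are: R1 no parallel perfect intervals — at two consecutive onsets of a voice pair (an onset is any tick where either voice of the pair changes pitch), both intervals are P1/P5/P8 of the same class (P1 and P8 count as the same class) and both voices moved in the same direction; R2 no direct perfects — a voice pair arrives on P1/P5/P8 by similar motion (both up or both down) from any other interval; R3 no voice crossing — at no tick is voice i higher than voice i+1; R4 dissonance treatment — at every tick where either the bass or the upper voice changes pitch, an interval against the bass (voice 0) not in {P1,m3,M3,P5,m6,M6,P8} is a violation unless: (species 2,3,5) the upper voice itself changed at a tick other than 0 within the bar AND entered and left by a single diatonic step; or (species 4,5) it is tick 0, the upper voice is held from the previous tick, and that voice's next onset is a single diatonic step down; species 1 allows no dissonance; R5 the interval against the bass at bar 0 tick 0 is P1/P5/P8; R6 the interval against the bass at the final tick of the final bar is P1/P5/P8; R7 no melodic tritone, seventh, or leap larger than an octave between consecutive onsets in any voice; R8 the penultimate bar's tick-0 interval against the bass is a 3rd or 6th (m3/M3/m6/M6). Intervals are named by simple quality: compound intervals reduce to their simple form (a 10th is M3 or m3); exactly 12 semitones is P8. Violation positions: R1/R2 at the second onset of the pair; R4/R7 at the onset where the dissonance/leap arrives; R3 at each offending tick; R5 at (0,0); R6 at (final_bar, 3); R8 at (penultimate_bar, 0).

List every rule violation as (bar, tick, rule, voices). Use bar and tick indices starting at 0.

bar 0: v0=G3 v1=G4 v2=B4 downbeat M3
bar 1: v0=A3 v1=C4 v2=C5 downbeat m3
bar 2: v0=G3 v1=E4 v2=G4 downbeat P8
bar 3: v0=E3 v1=B4 v2=B3 downbeat P5
bar 4: v0=F3 v1=D4 v2=F4 downbeat P8
bar 5: v0=G3 v1=G4 v2=B4 downbeat M3
  -> R5 @ bar 0 tick 0 v(0, 2): opens on M3
  -> R2 @ bar 2 tick 0 v(0, 2): A3/C5 m3 -> G3/G4 P8 similar
  -> R2 @ bar 3 tick 0 v(0, 2): G3/G4 P8 -> E3/B3 P5 similar
  -> R3 @ bar 3 tick 0 v(1, 2): B4 above B3
  -> R3 @ bar 3 tick 1 v(1, 2): B4 above B3
  -> R3 @ bar 3 tick 2 v(1, 2): B4 above B3
  -> R3 @ bar 3 tick 3 v(1, 2): B4 above B3
  -> R2 @ bar 4 tick 0 v(0, 2): E3/B3 P5 -> F3/F4 P8 similar
  -> R7 @ bar 4 tick 0 v(2,): B3->F4 leap 6st
  -> R8 @ bar 4 tick 0 v(0, 2): penult P8 not 3rd/6th
  -> R2 @ bar 5 tick 0 v(0, 1): F3/D4 M6 -> G3/G4 P8 similar
  -> R7 @ bar 5 tick 0 v(2,): F4->B4 leap 6st
  -> R6 @ bar 5 tick 3 v(0, 2): closes on M3

(0, 0, R5, (0, 2))
(2, 0, R2, (0, 2))
(3, 0, R2, (0, 2))
(3, 0, R3, (1, 2))
(3, 1, R3, (1, 2))
(3, 2, R3, (1, 2))
(3, 3, R3, (1, 2))
(4, 0, R2, (0, 2))
(4, 0, R7, (2,))
(4, 0, R8, (0, 2))
(5, 0, R2, (0, 1))
(5, 0, R7, (2,))
(5, 3, R6, (0, 2))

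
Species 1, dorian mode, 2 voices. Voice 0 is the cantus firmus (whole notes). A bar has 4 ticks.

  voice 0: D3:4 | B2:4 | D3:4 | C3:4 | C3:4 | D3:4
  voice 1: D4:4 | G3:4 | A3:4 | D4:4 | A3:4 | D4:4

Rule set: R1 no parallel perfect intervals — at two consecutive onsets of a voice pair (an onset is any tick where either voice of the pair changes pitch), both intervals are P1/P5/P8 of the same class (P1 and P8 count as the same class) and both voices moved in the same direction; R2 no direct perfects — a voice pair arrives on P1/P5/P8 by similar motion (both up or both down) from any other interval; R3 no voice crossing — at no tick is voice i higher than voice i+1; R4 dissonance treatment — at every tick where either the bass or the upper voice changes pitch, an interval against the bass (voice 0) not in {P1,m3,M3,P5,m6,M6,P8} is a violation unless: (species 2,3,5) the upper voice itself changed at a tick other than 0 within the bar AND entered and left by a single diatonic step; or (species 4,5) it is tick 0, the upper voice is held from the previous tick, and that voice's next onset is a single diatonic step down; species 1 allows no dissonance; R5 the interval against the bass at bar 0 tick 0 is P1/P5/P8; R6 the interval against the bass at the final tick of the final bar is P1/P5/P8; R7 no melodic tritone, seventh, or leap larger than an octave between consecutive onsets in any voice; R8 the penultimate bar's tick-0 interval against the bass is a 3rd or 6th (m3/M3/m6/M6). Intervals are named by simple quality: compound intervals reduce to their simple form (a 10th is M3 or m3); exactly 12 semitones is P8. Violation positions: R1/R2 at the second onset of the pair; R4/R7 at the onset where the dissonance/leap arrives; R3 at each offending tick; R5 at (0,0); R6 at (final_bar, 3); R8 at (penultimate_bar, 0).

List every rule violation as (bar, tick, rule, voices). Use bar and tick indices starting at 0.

(2, 0, R2, (0, 1))
(3, 0, R4, (0, 1))
(5, 0, R2, (0, 1))

bar 0: v0=D3 v1=D4 downbeat P8
bar 1: v0=B2 v1=G3 downbeat m6
bar 2: v0=D3 v1=A3 downbeat P5
bar 3: v0=C3 v1=D4 downbeat M2
bar 4: v0=C3 v1=A3 downbeat M6
bar 5: v0=D3 v1=D4 downbeat P8
  -> R2 @ bar 2 tick 0 v(0, 1): B2/G3 m6 -> D3/A3 P5 similar
  -> R4 @ bar 3 tick 0 v(0, 1): C3/D4 M2 untreated
  -> R2 @ bar 5 tick 0 v(0, 1): C3/A3 M6 -> D3/D4 P8 similar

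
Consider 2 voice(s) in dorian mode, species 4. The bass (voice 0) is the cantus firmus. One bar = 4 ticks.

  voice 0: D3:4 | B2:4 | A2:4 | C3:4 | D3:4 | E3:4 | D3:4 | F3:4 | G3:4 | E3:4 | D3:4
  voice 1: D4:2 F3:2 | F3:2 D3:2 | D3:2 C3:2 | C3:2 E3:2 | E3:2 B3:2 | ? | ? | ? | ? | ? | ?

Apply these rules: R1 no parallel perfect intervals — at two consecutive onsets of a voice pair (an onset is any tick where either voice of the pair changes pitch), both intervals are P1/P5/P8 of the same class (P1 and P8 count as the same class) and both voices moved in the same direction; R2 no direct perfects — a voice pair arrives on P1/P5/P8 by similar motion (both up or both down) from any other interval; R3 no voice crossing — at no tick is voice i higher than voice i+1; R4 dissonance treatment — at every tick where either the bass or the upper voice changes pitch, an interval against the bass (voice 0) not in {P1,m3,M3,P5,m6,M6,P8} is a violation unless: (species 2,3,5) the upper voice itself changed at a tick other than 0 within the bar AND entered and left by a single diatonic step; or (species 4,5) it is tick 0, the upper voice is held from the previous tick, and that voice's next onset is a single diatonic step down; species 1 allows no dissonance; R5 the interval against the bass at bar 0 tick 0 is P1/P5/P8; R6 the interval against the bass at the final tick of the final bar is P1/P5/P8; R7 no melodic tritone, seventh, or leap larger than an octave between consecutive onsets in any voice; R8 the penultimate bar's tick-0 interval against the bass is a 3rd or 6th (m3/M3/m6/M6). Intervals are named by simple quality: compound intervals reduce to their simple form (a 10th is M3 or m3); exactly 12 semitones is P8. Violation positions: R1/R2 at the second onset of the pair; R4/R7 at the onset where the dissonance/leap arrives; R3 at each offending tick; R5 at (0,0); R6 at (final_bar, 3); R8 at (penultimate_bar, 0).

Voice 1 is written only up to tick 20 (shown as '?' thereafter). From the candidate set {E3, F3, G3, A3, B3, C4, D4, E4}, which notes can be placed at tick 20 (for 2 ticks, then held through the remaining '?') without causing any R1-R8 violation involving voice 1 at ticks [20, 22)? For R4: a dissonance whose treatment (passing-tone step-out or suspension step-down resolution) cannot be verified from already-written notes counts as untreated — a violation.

{B3, C4, E3, G3}

E3: legal
F3: violates R4,R7
G3: legal
A3: violates R4
B3: legal
C4: legal
D4: violates R4
E4: violates R2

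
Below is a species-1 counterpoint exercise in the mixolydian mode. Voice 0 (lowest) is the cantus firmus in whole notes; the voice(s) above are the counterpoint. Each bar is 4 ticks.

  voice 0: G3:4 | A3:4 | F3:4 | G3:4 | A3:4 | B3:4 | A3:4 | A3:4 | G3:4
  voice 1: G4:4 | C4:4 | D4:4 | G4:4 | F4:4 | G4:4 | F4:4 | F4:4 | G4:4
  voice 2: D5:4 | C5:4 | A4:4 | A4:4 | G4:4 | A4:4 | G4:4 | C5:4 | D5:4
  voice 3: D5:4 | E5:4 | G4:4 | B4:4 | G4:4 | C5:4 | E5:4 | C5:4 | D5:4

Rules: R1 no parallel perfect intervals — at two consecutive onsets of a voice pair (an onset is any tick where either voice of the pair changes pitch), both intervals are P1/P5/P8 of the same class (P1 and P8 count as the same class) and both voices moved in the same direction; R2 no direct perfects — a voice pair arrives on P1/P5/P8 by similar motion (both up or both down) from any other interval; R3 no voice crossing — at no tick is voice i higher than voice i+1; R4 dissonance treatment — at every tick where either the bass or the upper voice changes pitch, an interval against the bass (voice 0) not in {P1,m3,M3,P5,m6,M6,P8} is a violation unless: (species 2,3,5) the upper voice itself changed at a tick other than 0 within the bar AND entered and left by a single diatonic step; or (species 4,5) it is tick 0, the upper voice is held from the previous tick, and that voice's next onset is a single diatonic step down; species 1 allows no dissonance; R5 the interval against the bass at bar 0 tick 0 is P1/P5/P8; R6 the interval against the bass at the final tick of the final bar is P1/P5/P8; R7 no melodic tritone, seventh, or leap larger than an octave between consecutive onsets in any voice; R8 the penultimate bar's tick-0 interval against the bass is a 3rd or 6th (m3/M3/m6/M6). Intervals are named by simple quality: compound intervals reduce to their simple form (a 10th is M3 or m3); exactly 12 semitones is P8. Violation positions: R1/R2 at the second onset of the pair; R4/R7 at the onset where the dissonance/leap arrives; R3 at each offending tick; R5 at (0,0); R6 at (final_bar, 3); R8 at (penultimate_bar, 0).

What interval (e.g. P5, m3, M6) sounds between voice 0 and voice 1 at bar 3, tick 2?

voice 0=G3 voice 1=G4 -> P8

P8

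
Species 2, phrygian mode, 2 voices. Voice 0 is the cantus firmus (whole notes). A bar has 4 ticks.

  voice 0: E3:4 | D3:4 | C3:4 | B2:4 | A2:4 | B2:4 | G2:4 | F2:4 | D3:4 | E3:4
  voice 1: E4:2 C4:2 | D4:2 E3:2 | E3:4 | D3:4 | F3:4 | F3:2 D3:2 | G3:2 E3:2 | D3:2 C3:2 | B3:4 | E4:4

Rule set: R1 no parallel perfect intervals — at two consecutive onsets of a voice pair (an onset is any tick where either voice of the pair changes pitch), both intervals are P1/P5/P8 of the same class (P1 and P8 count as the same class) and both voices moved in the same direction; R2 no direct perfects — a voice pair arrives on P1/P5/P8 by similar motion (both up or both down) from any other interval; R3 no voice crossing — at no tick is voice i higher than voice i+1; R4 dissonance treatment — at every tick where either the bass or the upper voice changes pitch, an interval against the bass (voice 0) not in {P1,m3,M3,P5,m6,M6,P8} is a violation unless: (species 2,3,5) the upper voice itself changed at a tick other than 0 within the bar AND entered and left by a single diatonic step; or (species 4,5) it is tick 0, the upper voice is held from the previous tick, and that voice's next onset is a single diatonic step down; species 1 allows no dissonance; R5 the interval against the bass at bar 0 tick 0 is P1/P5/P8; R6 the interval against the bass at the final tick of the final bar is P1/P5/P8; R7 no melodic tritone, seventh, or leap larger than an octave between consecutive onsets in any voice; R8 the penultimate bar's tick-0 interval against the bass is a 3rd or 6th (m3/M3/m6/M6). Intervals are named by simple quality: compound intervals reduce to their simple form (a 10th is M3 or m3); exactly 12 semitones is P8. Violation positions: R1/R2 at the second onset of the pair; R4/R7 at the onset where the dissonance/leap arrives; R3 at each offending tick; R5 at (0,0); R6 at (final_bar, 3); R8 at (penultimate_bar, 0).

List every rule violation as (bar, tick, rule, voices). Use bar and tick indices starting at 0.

(1, 2, R4, (0, 1))
(1, 2, R7, (1,))
(5, 0, R4, (0, 1))
(8, 0, R7, (1,))
(9, 0, R2, (0, 1))

bar 0: v0=E3 v1=E4 downbeat P8
bar 1: v0=D3 v1=D4 downbeat P8
bar 2: v0=C3 v1=E3 downbeat M3
bar 3: v0=B2 v1=D3 downbeat m3
bar 4: v0=A2 v1=F3 downbeat m6
bar 5: v0=B2 v1=F3 downbeat TT
bar 6: v0=G2 v1=G3 downbeat P8
bar 7: v0=F2 v1=D3 downbeat M6
bar 8: v0=D3 v1=B3 downbeat M6
bar 9: v0=E3 v1=E4 downbeat P8
  -> R4 @ bar 1 tick 2 v(0, 1): D3/E3 M2 untreated
  -> R7 @ bar 1 tick 2 v(1,): D4->E3 leap 10st
  -> R4 @ bar 5 tick 0 v(0, 1): B2/F3 TT untreated
  -> R7 @ bar 8 tick 0 v(1,): C3->B3 leap 11st
  -> R2 @ bar 9 tick 0 v(0, 1): D3/B3 M6 -> E3/E4 P8 similar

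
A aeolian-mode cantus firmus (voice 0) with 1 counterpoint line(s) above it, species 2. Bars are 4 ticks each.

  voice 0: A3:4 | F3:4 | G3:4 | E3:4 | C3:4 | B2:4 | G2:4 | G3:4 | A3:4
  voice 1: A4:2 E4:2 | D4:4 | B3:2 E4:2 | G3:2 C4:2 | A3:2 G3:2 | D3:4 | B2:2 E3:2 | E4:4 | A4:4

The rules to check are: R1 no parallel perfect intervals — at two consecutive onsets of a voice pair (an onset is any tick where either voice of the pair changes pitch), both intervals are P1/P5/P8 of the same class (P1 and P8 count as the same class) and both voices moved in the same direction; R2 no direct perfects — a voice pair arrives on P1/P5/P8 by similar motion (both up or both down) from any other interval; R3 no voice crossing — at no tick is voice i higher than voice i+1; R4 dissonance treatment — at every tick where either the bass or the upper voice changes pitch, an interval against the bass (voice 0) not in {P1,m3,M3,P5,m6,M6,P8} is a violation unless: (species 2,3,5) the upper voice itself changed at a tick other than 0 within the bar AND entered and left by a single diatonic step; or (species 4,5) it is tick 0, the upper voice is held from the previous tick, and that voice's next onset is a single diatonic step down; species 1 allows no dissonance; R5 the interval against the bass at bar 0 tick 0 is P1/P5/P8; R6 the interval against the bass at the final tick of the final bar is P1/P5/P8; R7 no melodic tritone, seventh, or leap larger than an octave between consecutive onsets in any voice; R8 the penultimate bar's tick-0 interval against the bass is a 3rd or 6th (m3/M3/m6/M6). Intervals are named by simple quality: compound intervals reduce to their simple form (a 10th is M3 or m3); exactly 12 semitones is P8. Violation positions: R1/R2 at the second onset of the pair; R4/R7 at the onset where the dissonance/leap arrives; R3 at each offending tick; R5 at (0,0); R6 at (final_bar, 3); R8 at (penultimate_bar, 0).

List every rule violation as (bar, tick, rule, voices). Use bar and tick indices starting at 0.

(8, 0, R2, (0, 1))

bar 0: v0=A3 v1=A4 downbeat P8
bar 1: v0=F3 v1=D4 downbeat M6
bar 2: v0=G3 v1=B3 downbeat M3
bar 3: v0=E3 v1=G3 downbeat m3
bar 4: v0=C3 v1=A3 downbeat M6
bar 5: v0=B2 v1=D3 downbeat m3
bar 6: v0=G2 v1=B2 downbeat M3
bar 7: v0=G3 v1=E4 downbeat M6
bar 8: v0=A3 v1=A4 downbeat P8
  -> R2 @ bar 8 tick 0 v(0, 1): G3/E4 M6 -> A3/A4 P8 similar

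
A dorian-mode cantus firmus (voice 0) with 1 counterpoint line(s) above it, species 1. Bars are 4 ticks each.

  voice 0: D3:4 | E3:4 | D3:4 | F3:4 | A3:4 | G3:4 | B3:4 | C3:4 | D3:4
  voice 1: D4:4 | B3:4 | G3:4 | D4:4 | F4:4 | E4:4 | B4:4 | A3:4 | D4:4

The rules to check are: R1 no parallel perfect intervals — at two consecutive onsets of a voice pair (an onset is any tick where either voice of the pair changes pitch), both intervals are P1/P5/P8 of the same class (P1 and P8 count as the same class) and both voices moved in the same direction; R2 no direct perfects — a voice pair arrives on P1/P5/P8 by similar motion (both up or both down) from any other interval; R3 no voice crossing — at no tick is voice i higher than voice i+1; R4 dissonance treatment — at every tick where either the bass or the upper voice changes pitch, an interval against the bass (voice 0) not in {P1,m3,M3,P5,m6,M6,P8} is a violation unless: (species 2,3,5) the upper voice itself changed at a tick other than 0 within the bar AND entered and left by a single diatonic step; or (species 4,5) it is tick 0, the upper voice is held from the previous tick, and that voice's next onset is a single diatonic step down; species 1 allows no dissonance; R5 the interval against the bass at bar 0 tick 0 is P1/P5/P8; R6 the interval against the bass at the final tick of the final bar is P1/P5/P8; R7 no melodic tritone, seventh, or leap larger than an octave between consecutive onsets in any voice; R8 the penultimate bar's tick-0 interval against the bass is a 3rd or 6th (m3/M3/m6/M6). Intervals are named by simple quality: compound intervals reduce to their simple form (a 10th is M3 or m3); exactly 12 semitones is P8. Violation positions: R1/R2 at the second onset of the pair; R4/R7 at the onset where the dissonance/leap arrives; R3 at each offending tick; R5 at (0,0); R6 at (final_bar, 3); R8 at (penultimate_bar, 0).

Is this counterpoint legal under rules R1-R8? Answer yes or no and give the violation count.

bar 0: v0=D3 v1=D4 (P8)
bar 1: v0=E3 v1=B3 (P5)
bar 2: v0=D3 v1=G3 (P4)
bar 3: v0=F3 v1=D4 (M6)
bar 4: v0=A3 v1=F4 (m6)
bar 5: v0=G3 v1=E4 (M6)
bar 6: v0=B3 v1=B4 (P8)
bar 7: v0=C3 v1=A3 (M6)
bar 8: v0=D3 v1=D4 (P8)
  R4 @ bar2.0: D3/G3 P4 untreated
  R2 @ bar6.0: G3/E4 M6 -> B3/B4 P8 similar
  R7 @ bar7.0: B3->C3 leap 11st
  R7 @ bar7.0: B4->A3 leap 14st
  R2 @ bar8.0: C3/A3 M6 -> D3/D4 P8 similar

No (5 violations)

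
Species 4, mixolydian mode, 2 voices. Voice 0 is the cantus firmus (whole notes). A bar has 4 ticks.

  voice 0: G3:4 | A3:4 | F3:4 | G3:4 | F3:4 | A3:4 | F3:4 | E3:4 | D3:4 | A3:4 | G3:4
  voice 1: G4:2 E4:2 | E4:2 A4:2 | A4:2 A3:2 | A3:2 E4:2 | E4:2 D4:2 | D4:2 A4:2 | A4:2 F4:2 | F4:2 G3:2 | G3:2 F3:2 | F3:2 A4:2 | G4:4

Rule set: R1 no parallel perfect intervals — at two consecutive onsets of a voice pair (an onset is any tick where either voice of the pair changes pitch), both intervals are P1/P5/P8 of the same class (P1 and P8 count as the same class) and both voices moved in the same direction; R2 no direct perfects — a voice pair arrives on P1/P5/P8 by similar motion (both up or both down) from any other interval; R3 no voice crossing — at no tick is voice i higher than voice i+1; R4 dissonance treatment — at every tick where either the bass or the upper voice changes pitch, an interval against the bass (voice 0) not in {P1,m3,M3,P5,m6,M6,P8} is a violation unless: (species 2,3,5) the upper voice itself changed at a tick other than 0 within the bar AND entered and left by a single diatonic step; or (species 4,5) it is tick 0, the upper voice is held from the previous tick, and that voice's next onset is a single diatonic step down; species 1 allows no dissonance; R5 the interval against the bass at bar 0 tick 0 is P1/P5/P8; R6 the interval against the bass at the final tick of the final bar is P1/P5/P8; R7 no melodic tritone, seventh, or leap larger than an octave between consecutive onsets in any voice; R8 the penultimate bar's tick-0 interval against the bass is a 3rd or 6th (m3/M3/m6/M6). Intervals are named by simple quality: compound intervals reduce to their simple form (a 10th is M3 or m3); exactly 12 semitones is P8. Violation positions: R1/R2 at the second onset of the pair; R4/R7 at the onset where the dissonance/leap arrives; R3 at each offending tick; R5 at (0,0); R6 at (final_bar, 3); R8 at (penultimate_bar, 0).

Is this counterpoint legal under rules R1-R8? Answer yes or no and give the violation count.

bar 0: v0=G3 v1=G4 (P8)
bar 1: v0=A3 v1=E4 (P5)
bar 2: v0=F3 v1=A4 (M3)
bar 3: v0=G3 v1=A3 (M2)
bar 4: v0=F3 v1=E4 (M7)
bar 5: v0=A3 v1=D4 (P4)
bar 6: v0=F3 v1=A4 (M3)
bar 7: v0=E3 v1=F4 (m2)
bar 8: v0=D3 v1=G3 (P4)
bar 9: v0=A3 v1=F3 (M3)
bar 10: v0=G3 v1=G4 (P8)
  R4 @ bar3.0: G3/A3 M2 untreated
  R4 @ bar5.0: A3/D4 P4 untreated
  R4 @ bar7.0: E3/F4 m2 untreated
  R7 @ bar7.2: F4->G3 leap 10st
  R3 @ bar9.0: A3 above F3
  R3 @ bar9.1: A3 above F3
  R7 @ bar9.2: F3->A4 leap 16st
  R1 @ bar10.0: A3/A4 P8 -> G3/G4 P8 similar

No (8 violations)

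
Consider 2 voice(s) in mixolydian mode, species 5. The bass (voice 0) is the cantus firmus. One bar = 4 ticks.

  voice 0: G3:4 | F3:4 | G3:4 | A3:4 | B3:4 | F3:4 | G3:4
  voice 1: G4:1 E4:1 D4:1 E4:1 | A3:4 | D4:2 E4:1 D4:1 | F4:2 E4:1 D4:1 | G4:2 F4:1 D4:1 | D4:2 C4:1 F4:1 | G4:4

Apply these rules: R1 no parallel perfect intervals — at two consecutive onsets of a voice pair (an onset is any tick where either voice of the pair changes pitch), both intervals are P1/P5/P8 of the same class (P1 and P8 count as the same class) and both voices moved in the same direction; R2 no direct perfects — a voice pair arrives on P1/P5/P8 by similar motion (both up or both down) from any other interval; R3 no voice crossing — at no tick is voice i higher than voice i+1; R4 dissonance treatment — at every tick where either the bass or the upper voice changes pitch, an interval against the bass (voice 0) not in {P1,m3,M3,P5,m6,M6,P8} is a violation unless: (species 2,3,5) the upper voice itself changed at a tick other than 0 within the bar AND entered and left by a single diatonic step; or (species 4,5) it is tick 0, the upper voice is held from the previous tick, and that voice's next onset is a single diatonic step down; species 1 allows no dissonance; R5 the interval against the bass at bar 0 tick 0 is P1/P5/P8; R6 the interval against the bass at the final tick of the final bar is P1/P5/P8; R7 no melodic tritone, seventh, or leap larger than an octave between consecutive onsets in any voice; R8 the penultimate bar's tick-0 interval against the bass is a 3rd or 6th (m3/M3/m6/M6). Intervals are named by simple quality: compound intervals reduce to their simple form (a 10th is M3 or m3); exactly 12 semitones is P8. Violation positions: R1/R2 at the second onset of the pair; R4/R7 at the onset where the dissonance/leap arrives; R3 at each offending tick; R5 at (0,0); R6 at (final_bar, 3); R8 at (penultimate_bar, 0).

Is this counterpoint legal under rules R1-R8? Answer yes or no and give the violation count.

bar 0: v0=G3 v1=G4 (P8)
bar 1: v0=F3 v1=A3 (M3)
bar 2: v0=G3 v1=D4 (P5)
bar 3: v0=A3 v1=F4 (m6)
bar 4: v0=B3 v1=G4 (m6)
bar 5: v0=F3 v1=D4 (M6)
bar 6: v0=G3 v1=G4 (P8)
  R2 @ bar2.0: F3/A3 M3 -> G3/D4 P5 similar
  R4 @ bar3.3: A3/D4 P4 untreated
  R4 @ bar4.2: B3/F4 TT untreated
  R7 @ bar5.0: B3->F3 leap 6st
  R1 @ bar6.0: F3/F4 P8 -> G3/G4 P8 similar

No (5 violations)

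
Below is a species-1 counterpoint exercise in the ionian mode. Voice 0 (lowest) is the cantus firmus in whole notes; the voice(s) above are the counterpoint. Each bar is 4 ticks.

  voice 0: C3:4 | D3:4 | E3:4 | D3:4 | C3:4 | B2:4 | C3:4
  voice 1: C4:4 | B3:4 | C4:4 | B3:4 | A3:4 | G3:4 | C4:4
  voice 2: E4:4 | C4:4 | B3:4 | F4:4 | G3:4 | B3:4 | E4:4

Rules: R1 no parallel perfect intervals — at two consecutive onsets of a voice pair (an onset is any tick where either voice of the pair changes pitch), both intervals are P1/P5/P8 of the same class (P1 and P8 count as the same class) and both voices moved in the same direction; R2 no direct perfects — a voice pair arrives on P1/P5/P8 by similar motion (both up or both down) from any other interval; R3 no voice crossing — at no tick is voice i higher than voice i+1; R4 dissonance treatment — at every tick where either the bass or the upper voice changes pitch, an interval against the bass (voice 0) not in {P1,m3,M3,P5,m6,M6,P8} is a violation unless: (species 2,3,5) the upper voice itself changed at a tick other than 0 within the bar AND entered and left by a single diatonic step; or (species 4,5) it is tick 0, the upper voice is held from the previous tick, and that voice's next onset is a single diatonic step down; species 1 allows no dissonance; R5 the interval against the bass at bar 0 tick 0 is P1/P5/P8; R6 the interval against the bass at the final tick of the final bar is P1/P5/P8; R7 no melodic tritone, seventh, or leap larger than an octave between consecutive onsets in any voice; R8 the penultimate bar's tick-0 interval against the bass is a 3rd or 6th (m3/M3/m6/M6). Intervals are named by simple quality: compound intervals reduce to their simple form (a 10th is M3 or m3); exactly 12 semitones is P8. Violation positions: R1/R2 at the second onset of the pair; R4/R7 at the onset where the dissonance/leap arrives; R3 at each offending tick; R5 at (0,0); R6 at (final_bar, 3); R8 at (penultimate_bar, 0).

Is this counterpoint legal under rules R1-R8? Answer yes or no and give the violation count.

No (16 violations)

bar 0: v0=C3 v1=C4 v2=E4 (M3)
bar 1: v0=D3 v1=B3 v2=C4 (m7)
bar 2: v0=E3 v1=C4 v2=B3 (P5)
bar 3: v0=D3 v1=B3 v2=F4 (m3)
bar 4: v0=C3 v1=A3 v2=G3 (P5)
bar 5: v0=B2 v1=G3 v2=B3 (P8)
bar 6: v0=C3 v1=C4 v2=E4 (M3)
  R5 @ bar0.0: opens on M3
  R4 @ bar1.0: D3/C4 m7 untreated
  R3 @ bar2.0: C4 above B3
  R3 @ bar2.1: C4 above B3
  R3 @ bar2.2: C4 above B3
  R3 @ bar2.3: C4 above B3
  R7 @ bar3.0: B3->F4 leap 6st
  R2 @ bar4.0: D3/F4 m3 -> C3/G3 P5 similar
  R3 @ bar4.0: A3 above G3
  R7 @ bar4.0: F4->G3 leap 10st
  R3 @ bar4.1: A3 above G3
  R3 @ bar4.2: A3 above G3
  R3 @ bar4.3: A3 above G3
  R8 @ bar5.0: penult P8 not 3rd/6th
  R2 @ bar6.0: B2/G3 m6 -> C3/C4 P8 similar
  R6 @ bar6.3: closes on M3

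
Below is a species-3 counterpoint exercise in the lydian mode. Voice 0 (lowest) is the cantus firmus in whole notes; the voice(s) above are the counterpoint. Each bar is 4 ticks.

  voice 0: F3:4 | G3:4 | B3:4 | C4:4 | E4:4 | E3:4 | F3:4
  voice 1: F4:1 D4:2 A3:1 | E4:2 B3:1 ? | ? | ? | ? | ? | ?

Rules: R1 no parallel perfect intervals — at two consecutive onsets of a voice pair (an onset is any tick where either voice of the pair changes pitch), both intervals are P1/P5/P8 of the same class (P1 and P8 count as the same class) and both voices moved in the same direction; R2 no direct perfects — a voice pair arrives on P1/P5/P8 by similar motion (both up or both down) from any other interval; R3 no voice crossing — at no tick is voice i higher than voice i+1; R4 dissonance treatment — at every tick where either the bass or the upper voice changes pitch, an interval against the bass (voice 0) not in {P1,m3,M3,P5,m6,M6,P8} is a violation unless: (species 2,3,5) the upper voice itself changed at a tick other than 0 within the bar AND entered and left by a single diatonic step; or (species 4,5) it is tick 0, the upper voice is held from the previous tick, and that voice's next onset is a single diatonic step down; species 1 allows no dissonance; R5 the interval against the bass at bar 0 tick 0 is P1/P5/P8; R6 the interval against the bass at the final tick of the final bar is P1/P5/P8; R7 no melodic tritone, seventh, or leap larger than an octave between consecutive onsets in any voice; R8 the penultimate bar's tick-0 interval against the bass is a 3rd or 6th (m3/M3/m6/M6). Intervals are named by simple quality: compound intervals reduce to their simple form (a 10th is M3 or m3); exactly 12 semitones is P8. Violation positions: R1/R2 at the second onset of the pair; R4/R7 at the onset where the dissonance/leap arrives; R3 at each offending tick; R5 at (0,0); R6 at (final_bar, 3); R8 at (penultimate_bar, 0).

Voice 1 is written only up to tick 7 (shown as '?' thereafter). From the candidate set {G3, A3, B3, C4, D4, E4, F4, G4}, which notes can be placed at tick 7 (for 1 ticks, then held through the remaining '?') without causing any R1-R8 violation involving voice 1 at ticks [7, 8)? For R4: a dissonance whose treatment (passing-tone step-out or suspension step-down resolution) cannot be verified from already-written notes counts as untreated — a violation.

G3: legal
A3: violates R4
B3: legal
C4: violates R4
D4: legal
E4: legal
F4: violates R4,R7
G4: legal

{B3, D4, E4, G3, G4}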